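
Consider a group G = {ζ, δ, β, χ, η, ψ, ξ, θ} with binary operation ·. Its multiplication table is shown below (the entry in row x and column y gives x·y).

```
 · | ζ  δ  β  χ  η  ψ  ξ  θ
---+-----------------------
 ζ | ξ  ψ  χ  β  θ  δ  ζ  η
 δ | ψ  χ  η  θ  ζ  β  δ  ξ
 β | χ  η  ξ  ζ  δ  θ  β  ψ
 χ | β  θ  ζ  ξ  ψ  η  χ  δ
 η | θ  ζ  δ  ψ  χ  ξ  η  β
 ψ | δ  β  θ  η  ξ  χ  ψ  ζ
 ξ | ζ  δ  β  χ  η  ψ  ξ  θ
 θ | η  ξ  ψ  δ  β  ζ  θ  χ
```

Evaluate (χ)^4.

ξ

χ^1 = χ
χ^2 = χ·χ = ξ
χ^3 = ξ·χ = χ
χ^4 = χ·χ = ξ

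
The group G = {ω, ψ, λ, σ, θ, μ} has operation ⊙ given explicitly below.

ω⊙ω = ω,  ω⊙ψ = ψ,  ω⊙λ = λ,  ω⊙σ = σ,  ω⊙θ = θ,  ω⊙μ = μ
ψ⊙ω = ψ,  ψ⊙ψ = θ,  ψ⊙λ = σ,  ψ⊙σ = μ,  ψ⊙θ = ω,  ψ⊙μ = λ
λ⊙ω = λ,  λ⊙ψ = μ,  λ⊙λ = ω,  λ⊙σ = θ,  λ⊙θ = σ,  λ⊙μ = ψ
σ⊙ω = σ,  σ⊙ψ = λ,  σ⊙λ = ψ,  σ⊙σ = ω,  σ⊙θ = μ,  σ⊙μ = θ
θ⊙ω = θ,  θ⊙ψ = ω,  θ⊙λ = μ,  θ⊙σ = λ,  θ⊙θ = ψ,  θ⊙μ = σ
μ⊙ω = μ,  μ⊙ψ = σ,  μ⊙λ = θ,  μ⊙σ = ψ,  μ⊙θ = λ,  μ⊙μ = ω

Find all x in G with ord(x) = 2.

{λ, μ, σ}

Identity is ω. Compute the order of each non-identity element by repeated multiplication:
  ψ: ψ → θ → ω  (order 3)
  λ: λ → ω  (order 2)
  σ: σ → ω  (order 2)
  θ: θ → ψ → ω  (order 3)
  μ: μ → ω  (order 2)
Elements of order 2: {λ, μ, σ}.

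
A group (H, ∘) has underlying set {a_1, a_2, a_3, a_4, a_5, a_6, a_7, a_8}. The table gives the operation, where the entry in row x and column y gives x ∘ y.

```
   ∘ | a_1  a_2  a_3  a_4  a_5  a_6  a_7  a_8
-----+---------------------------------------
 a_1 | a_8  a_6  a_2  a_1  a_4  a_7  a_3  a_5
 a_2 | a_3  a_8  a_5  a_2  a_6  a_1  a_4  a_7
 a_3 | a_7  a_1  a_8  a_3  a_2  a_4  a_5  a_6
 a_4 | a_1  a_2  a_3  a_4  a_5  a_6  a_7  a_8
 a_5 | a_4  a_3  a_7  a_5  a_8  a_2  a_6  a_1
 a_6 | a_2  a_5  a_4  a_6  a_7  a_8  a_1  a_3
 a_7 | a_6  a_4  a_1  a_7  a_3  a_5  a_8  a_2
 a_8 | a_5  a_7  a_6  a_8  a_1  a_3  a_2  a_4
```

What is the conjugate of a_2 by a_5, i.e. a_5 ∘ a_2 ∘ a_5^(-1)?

The identity is a_4. In row a_5, the entry a_4 sits in column a_1, so a_5^(-1) = a_1.
a_5 ∘ a_2 = a_3
a_3 ∘ a_1 = a_7

a_7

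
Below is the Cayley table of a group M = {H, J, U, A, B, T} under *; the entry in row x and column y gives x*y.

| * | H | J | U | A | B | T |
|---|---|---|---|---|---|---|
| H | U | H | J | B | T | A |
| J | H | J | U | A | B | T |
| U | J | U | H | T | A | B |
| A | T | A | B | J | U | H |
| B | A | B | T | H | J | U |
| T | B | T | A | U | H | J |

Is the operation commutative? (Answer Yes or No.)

No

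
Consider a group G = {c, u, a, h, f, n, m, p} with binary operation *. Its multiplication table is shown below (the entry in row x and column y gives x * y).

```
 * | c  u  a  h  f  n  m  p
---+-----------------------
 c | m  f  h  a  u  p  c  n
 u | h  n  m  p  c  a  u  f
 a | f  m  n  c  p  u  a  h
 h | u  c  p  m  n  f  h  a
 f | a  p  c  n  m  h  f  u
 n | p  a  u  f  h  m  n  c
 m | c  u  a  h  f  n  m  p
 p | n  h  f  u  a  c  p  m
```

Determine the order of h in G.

The identity element is m (its row matches the header).
h^1 = h
h^2 = h * h = m
The first power of h equal to the identity is h^2, so ord(h) = 2.

2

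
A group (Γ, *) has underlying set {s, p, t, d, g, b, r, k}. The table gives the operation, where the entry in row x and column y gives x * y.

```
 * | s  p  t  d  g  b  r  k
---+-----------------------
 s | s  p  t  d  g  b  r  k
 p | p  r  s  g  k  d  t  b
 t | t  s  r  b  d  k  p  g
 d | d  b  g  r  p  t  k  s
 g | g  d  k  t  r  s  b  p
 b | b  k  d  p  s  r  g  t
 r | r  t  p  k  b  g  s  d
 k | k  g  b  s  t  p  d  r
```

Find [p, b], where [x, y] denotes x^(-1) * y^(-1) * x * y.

r

Identity is s; from the table p^(-1) = t and b^(-1) = g.
t * g = d
d * p = b
b * b = r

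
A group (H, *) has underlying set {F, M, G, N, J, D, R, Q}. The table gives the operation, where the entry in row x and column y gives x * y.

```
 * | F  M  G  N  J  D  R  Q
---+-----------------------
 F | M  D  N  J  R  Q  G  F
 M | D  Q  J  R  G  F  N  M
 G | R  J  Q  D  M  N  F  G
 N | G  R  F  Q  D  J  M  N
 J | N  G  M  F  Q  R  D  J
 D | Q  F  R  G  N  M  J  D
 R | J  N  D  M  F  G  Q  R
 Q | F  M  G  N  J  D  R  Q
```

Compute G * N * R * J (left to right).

Q

G * N = D
D * R = J
J * J = Q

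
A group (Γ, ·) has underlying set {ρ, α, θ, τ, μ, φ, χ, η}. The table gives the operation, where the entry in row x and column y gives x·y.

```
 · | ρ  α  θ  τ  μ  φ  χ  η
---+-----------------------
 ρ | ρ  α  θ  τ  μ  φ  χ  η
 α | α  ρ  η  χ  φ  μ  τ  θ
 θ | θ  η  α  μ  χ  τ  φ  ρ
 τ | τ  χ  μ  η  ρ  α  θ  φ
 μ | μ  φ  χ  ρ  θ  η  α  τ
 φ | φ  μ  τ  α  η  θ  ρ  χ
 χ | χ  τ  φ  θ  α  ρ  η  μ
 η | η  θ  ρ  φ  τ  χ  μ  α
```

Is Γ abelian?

Check whether the table is symmetric across its main diagonal.
Every entry (row x, col y) equals the entry (row y, col x), so Γ is abelian.

Yes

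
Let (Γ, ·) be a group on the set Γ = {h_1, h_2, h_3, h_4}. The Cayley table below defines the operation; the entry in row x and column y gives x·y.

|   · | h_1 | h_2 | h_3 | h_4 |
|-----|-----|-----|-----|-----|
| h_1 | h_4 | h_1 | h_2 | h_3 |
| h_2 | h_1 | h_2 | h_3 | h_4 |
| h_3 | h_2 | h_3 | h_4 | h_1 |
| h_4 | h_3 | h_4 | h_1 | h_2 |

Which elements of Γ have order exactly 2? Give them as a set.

{h_4}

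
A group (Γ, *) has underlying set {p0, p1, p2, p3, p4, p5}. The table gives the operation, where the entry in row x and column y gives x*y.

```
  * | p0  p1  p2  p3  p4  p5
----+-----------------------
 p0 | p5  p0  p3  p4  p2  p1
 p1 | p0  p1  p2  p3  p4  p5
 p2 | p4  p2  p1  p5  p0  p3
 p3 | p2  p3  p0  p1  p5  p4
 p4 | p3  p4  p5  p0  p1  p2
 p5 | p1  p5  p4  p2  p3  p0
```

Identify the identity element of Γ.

The identity e satisfies e*x = x for all x, so its row in the table reproduces the column headers.
Row p1 reads: p0, p1, p2, p3, p4, p5 — exactly the header order. So p1 is the identity.

p1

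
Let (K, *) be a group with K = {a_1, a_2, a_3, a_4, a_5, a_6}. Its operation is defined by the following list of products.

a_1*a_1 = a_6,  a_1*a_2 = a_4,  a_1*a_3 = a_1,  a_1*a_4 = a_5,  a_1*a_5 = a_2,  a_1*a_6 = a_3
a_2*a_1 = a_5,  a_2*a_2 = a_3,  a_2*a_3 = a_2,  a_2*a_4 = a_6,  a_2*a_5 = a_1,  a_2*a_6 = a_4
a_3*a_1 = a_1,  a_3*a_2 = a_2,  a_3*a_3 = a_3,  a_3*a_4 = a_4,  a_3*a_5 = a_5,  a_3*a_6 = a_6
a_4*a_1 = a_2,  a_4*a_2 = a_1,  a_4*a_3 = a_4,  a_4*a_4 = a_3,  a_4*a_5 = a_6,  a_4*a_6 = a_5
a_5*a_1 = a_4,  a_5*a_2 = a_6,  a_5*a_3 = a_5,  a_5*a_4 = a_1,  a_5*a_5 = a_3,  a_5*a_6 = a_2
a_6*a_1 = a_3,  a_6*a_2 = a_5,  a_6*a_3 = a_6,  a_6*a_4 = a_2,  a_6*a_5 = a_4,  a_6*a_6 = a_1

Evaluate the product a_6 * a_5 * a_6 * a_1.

a_6 * a_5 = a_4
a_4 * a_6 = a_5
a_5 * a_1 = a_4

a_4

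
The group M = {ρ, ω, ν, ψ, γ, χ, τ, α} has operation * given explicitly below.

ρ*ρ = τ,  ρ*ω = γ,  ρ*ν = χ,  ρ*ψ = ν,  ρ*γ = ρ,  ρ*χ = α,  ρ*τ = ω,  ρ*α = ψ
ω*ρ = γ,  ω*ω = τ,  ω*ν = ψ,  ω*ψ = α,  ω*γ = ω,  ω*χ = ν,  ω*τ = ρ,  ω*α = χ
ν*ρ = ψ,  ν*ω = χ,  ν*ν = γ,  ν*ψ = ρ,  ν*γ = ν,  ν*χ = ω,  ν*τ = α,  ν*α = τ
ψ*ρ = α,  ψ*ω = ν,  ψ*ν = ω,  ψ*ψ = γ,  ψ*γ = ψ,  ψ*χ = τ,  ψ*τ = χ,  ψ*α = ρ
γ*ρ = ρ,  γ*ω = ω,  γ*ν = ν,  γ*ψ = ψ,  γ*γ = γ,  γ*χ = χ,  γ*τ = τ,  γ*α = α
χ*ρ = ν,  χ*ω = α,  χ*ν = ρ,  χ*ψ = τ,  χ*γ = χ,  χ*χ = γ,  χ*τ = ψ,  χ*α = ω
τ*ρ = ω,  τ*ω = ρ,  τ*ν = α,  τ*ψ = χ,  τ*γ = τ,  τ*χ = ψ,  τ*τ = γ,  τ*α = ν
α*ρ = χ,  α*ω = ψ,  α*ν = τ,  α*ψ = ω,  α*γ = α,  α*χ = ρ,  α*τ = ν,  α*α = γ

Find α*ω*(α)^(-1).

The identity is γ. In row α, the entry γ sits in column α, so α^(-1) = α.
α*ω = ψ
ψ*α = ρ
(Structurally, M here is isomorphic to the dihedral group D_4.)

ρ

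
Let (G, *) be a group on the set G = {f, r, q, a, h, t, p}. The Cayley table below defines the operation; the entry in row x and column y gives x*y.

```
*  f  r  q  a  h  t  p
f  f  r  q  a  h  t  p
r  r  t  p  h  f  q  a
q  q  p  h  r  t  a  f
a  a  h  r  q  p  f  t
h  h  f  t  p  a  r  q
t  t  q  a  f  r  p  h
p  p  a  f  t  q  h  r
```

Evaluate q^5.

q^1 = q
q^2 = q*q = h
q^3 = h*q = t
q^4 = t*q = a
q^5 = a*q = r
(Structurally, G here is isomorphic to the cyclic group Z_7.)

r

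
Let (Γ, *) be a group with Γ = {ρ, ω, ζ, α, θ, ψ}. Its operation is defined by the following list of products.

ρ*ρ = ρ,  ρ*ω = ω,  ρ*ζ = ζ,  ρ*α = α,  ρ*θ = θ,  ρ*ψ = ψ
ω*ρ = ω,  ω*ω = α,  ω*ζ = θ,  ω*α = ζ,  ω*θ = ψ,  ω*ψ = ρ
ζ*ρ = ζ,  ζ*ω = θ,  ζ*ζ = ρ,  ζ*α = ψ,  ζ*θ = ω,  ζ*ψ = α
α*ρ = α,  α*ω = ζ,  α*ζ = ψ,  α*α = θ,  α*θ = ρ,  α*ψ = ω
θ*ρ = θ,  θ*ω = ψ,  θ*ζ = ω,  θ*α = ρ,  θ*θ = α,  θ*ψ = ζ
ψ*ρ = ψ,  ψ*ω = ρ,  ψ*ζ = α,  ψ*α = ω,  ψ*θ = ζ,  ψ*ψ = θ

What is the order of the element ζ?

2

The identity element is ρ (its row matches the header).
ζ^1 = ζ
ζ^2 = ζ * ζ = ρ
The first power of ζ equal to the identity is ζ^2, so ord(ζ) = 2.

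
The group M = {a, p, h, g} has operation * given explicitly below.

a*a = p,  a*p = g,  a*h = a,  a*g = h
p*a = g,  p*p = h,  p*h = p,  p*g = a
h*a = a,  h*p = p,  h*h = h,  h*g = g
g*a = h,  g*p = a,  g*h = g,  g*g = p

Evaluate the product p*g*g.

h

p*g = a
a*g = h
(Structurally, M here is isomorphic to the cyclic group Z_4.)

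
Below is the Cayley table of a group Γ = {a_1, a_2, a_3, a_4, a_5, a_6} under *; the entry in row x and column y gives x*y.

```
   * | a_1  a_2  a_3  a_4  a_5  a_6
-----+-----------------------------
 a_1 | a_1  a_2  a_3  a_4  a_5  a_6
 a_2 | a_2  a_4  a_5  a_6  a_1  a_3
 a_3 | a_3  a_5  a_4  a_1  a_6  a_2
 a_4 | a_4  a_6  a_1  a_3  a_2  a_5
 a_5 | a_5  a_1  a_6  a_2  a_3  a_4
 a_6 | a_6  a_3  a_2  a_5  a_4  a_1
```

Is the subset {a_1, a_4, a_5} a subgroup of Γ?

a_4*a_4 = a_3, which is not in {a_1, a_4, a_5}.
The subset is not closed under *, so it is not a subgroup.

No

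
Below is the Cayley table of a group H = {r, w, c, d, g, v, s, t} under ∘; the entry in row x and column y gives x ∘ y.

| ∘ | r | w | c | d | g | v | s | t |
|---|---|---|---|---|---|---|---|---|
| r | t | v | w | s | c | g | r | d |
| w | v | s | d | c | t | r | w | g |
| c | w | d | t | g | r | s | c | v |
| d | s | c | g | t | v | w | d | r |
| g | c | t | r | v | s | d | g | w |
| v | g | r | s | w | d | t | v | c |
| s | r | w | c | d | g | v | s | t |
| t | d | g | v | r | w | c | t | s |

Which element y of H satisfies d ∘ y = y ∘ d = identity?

First locate the identity: row s matches the header, so s is the identity.
Scan row d for s: d ∘ r = s. Hence d^(-1) = r.

r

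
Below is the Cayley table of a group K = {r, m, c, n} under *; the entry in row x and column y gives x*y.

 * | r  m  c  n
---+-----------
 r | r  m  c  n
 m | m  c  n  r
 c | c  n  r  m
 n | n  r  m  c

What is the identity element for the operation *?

The identity e satisfies e*x = x for all x, so its row in the table reproduces the column headers.
Row r reads: r, m, c, n — exactly the header order. So r is the identity.
(Structurally, K here is isomorphic to the cyclic group Z_4.)

r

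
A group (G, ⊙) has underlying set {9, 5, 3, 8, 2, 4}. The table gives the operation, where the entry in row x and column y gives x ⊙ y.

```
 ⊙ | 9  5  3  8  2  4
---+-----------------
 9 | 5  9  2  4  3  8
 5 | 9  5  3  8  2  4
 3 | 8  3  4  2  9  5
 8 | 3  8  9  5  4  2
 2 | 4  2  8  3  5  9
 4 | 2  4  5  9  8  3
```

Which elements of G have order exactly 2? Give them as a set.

Identity is 5. Compute the order of each non-identity element by repeated multiplication:
  9: 9 → 5  (order 2)
  3: 3 → 4 → 5  (order 3)
  8: 8 → 5  (order 2)
  2: 2 → 5  (order 2)
  4: 4 → 3 → 5  (order 3)
Elements of order 2: {2, 8, 9}.

{2, 8, 9}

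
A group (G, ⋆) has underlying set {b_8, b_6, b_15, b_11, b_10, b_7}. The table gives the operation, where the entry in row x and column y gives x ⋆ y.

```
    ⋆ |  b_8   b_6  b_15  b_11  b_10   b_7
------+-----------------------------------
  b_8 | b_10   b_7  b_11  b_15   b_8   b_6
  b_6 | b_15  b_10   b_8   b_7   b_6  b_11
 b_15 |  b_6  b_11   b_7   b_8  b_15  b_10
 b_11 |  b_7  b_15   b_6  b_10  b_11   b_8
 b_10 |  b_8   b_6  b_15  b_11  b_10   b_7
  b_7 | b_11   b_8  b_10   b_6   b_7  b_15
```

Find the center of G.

{b_10}

An element z is central iff its row equals its column in the table.
For b_8: b_8 ⋆ b_15 = b_11 ≠ b_6 = b_15 ⋆ b_8, so b_8 ∉ Z.
Checking each element this way leaves Z(G) = {b_10}.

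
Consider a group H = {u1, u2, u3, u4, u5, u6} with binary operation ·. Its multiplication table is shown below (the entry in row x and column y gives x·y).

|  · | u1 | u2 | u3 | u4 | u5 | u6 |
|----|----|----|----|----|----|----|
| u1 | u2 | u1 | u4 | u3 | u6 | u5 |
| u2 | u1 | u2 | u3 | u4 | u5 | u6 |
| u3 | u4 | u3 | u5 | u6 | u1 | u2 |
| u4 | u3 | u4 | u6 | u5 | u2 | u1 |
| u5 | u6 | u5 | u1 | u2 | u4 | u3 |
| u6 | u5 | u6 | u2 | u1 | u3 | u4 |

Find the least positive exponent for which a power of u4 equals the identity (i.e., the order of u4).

The identity element is u2 (its row matches the header).
u4^1 = u4
u4^2 = u4·u4 = u5
u4^3 = u5·u4 = u2
The first power of u4 equal to the identity is u4^3, so ord(u4) = 3.

3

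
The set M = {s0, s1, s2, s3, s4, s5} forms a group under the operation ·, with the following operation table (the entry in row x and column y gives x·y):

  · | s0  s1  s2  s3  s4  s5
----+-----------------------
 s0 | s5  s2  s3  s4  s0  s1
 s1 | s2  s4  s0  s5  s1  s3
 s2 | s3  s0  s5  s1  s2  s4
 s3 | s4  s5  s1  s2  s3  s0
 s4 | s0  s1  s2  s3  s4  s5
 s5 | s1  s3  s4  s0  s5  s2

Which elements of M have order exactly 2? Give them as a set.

{s1}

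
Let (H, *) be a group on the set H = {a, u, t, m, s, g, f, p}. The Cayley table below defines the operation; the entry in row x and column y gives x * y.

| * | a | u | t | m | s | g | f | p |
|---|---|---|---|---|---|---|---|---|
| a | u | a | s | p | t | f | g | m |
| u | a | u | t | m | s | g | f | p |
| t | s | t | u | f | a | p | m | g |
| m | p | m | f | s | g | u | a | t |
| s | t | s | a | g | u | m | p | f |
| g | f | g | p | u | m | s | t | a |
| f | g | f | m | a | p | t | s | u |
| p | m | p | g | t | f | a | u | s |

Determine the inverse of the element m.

g

First locate the identity: row u matches the header, so u is the identity.
Scan row m for u: m * g = u. Hence m^(-1) = g.
(Structurally, H here is isomorphic to Z_2 x Z_4.)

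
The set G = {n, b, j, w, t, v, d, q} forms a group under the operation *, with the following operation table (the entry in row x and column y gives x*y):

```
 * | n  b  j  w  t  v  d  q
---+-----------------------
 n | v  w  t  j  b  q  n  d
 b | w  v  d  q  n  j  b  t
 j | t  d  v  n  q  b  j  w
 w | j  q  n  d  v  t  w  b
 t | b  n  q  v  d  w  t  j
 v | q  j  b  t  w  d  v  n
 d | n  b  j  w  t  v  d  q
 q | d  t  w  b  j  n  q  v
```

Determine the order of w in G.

The identity element is d (its row matches the header).
w^1 = w
w^2 = w*w = d
The first power of w equal to the identity is w^2, so ord(w) = 2.

2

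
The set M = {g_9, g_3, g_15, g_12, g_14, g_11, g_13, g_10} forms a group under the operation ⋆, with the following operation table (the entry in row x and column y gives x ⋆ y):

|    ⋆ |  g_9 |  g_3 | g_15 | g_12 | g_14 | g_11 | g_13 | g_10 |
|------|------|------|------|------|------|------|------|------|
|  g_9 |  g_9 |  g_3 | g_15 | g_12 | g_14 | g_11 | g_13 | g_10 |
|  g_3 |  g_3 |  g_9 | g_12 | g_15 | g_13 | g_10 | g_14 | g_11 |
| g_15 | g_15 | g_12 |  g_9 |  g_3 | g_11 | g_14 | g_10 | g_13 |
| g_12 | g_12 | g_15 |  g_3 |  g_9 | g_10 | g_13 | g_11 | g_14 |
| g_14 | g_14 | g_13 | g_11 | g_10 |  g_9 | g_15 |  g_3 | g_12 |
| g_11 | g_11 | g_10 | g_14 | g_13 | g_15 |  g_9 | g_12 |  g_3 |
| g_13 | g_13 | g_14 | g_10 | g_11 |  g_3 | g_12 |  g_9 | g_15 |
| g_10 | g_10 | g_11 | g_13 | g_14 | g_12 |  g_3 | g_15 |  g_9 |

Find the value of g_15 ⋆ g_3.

g_12

Read row g_15, column g_3: g_15 ⋆ g_3 = g_12.
(Structurally, M here is isomorphic to the elementary abelian group (Z_2)^3.)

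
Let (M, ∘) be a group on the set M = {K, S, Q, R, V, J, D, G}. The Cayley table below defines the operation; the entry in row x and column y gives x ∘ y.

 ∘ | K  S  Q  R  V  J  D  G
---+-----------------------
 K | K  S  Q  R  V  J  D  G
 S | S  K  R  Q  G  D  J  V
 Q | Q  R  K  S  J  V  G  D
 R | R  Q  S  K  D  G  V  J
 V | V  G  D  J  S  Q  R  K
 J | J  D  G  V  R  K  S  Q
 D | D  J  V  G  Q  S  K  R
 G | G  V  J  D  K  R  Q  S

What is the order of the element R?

The identity element is K (its row matches the header).
R^1 = R
R^2 = R ∘ R = K
The first power of R equal to the identity is R^2, so ord(R) = 2.

2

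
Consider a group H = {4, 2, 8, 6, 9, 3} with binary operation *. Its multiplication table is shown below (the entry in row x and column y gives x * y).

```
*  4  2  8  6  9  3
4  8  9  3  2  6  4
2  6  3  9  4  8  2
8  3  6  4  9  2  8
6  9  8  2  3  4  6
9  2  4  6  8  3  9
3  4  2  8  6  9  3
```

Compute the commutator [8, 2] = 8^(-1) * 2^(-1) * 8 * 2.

Identity is 3; from the table 8^(-1) = 4 and 2^(-1) = 2.
4 * 2 = 9
9 * 8 = 6
6 * 2 = 8

8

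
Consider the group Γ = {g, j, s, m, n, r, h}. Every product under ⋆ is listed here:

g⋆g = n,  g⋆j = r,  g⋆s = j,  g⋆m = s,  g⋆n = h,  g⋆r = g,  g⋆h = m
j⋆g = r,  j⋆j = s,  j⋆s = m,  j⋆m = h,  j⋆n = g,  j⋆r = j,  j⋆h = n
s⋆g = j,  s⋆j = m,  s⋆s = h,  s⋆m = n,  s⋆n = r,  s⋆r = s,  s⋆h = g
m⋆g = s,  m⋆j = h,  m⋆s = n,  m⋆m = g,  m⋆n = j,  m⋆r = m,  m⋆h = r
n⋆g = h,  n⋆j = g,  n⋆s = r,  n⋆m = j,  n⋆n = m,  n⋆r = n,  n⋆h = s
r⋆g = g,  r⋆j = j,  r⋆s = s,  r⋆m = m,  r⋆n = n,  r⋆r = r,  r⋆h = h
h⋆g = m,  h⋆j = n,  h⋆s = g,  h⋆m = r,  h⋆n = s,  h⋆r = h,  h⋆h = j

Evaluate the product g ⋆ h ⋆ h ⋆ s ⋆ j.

g ⋆ h = m
m ⋆ h = r
r ⋆ s = s
s ⋆ j = m
(Structurally, Γ here is isomorphic to the cyclic group Z_7.)

m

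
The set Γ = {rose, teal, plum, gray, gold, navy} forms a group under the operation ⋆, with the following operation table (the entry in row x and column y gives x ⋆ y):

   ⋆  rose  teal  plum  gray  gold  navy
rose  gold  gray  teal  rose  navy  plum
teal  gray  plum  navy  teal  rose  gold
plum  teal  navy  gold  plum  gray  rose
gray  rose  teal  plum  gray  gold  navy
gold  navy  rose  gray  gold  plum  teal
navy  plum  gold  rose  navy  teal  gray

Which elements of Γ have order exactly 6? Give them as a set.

Identity is gray. Compute the order of each non-identity element by repeated multiplication:
  rose: rose → gold → navy → plum → teal → gray  (order 6)
  teal: teal → plum → navy → gold → rose → gray  (order 6)
  plum: plum → gold → gray  (order 3)
  gold: gold → plum → gray  (order 3)
  navy: navy → gray  (order 2)
Elements of order 6: {rose, teal}.

{rose, teal}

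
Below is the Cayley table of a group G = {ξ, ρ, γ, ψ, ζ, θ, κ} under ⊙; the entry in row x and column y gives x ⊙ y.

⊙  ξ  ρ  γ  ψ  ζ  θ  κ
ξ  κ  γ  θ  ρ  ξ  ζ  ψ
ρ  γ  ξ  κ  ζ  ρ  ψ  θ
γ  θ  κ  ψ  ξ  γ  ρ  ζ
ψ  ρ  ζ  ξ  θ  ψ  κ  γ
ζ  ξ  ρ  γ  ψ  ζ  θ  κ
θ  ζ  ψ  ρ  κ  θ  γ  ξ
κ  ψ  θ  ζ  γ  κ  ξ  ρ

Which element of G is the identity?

ζ

The identity e satisfies e ⊙ x = x for all x, so its row in the table reproduces the column headers.
Row ζ reads: ξ, ρ, γ, ψ, ζ, θ, κ — exactly the header order. So ζ is the identity.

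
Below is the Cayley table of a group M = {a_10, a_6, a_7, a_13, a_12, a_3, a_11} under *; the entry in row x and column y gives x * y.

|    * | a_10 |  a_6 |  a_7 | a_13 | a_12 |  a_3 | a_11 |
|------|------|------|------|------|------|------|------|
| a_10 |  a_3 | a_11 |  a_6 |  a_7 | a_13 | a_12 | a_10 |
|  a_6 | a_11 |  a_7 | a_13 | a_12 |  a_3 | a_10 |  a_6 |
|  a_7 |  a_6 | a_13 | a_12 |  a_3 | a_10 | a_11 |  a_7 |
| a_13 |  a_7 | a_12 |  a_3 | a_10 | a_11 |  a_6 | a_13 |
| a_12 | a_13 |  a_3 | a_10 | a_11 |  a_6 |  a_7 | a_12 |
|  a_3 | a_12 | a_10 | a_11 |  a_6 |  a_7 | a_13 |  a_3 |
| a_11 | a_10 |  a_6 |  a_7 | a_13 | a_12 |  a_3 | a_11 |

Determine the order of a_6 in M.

7

The identity element is a_11 (its row matches the header).
a_6^1 = a_6
a_6^2 = a_6 * a_6 = a_7
a_6^3 = a_7 * a_6 = a_13
a_6^4 = a_13 * a_6 = a_12
a_6^5 = a_12 * a_6 = a_3
a_6^6 = a_3 * a_6 = a_10
a_6^7 = a_10 * a_6 = a_11
The first power of a_6 equal to the identity is a_6^7, so ord(a_6) = 7.
(Structurally, M here is isomorphic to the cyclic group Z_7.)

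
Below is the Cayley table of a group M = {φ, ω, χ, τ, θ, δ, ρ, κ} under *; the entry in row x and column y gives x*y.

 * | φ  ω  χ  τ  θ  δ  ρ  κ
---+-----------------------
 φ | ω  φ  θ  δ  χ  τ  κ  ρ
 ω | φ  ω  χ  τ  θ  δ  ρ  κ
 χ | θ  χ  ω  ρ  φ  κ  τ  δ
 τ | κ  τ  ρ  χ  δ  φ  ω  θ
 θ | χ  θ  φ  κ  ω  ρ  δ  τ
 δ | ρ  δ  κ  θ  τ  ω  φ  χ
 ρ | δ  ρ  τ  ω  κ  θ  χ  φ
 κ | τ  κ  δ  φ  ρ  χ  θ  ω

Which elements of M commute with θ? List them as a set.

Compare row θ with column θ entry by entry.
χ*θ = φ = θ*χ, so χ commutes with θ.
τ*θ = δ but θ*τ = κ, so τ does not.
Collecting the elements that commute with θ: C(θ) = {θ, φ, χ, ω}.

{θ, φ, χ, ω}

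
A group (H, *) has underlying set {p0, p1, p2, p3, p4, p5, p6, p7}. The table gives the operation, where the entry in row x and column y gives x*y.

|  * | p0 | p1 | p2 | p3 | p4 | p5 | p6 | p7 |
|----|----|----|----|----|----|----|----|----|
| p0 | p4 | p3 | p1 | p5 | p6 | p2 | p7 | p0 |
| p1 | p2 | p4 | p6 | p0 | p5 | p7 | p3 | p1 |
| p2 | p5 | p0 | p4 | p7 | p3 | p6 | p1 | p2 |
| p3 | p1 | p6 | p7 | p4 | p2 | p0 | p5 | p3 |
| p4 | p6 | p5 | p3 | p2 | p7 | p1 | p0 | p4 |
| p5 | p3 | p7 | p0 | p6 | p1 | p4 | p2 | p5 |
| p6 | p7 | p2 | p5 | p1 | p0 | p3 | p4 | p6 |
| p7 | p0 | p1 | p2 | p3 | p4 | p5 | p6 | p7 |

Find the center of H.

An element z is central iff its row equals its column in the table.
For p0: p0*p3 = p5 ≠ p1 = p3*p0, so p0 ∉ Z.
Checking each element this way leaves Z(H) = {p4, p7}.

{p4, p7}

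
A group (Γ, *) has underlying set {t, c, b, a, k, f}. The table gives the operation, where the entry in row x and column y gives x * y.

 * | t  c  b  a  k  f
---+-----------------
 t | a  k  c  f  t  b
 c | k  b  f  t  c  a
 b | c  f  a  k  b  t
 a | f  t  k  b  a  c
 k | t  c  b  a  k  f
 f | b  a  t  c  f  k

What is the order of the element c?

The identity element is k (its row matches the header).
c^1 = c
c^2 = c * c = b
c^3 = b * c = f
c^4 = f * c = a
c^5 = a * c = t
c^6 = t * c = k
The first power of c equal to the identity is c^6, so ord(c) = 6.

6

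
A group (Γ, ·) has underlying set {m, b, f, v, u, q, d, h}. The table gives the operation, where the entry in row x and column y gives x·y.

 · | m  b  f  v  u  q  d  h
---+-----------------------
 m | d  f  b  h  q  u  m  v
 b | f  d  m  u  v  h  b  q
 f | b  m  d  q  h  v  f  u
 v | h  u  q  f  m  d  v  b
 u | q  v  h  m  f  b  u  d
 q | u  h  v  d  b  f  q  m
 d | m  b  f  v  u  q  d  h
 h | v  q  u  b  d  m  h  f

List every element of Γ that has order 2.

Identity is d. Compute the order of each non-identity element by repeated multiplication:
  m: m → d  (order 2)
  b: b → d  (order 2)
  f: f → d  (order 2)
  v: v → f → q → d  (order 4)
  u: u → f → h → d  (order 4)
  q: q → f → v → d  (order 4)
  h: h → f → u → d  (order 4)
Elements of order 2: {b, f, m}.

{b, f, m}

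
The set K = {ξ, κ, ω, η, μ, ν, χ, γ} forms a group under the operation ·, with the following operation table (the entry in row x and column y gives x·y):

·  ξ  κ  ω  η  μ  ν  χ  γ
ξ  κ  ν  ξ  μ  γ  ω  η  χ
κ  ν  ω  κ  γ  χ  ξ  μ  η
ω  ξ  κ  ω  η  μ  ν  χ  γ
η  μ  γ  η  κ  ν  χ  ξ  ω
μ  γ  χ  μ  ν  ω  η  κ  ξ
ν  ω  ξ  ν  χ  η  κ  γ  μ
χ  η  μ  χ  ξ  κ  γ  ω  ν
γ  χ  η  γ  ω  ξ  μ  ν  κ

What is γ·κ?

Read row γ, column κ: γ·κ = η.

η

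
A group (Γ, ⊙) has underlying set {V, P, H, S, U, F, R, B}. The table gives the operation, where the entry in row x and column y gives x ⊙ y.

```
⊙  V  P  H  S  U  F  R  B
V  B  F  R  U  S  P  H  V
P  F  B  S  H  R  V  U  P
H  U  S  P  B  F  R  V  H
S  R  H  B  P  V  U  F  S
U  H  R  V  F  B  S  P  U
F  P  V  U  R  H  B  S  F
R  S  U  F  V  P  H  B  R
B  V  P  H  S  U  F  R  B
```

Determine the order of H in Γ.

4

The identity element is B (its row matches the header).
H^1 = H
H^2 = H ⊙ H = P
H^3 = P ⊙ H = S
H^4 = S ⊙ H = B
The first power of H equal to the identity is H^4, so ord(H) = 4.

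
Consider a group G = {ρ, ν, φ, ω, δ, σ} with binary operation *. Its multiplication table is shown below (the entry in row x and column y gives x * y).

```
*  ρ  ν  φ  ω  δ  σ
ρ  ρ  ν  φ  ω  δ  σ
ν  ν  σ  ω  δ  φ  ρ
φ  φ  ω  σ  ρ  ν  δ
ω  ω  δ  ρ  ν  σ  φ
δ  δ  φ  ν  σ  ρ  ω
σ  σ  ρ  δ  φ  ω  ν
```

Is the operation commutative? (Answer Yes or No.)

Check whether the table is symmetric across its main diagonal.
Every entry (row x, col y) equals the entry (row y, col x), so G is abelian.

Yes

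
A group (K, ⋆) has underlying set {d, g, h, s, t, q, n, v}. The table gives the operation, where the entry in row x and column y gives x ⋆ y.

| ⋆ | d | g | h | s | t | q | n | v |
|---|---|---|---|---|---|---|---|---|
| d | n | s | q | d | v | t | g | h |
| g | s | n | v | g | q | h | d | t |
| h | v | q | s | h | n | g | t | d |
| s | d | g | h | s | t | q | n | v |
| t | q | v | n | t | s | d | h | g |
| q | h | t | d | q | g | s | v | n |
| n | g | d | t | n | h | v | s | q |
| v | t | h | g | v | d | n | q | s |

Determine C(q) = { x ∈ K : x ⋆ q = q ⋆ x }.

Compare row q with column q entry by entry.
v ⋆ q = n = q ⋆ v, so v commutes with q.
g ⋆ q = h but q ⋆ g = t, so g does not.
Collecting the elements that commute with q: C(q) = {n, q, s, v}.

{n, q, s, v}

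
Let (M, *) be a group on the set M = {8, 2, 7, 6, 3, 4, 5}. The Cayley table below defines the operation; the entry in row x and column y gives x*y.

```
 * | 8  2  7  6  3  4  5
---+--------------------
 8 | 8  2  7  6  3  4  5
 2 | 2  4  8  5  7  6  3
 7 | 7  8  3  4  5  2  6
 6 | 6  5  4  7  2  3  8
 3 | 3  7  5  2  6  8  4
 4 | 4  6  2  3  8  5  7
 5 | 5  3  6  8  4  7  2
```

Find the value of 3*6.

2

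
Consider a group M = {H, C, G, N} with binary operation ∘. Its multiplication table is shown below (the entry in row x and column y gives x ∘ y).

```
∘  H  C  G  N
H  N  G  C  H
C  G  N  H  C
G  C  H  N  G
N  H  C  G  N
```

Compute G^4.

N

G^1 = G
G^2 = G ∘ G = N
G^3 = N ∘ G = G
G^4 = G ∘ G = N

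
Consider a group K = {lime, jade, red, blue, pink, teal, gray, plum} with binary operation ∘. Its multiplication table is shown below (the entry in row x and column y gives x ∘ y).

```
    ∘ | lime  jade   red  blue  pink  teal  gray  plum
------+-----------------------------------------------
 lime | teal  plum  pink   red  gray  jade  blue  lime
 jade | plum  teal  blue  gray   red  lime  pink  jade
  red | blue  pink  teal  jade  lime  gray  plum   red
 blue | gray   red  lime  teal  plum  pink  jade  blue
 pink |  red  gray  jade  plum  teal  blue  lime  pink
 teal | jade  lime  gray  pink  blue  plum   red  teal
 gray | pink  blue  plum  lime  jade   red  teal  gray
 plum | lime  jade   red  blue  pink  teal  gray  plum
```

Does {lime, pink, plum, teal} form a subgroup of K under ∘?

teal ∘ lime = jade, which is not in {lime, pink, plum, teal}.
The subset is not closed under ∘, so it is not a subgroup.

No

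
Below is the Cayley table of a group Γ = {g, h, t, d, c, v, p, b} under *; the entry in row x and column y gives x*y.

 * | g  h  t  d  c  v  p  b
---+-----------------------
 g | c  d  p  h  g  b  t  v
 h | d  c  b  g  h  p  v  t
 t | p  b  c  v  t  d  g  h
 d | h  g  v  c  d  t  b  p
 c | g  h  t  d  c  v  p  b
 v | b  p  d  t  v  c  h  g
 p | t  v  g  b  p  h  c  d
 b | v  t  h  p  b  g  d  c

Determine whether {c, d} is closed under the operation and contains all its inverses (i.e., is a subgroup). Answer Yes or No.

{c, d} contains the identity c.
Checking products: every product of two elements of {c, d} (read from the table) lies in {c, d}, so the set is closed.
In a finite group, a nonempty closed subset is a subgroup. So {c, d} ≤ Γ.

Yes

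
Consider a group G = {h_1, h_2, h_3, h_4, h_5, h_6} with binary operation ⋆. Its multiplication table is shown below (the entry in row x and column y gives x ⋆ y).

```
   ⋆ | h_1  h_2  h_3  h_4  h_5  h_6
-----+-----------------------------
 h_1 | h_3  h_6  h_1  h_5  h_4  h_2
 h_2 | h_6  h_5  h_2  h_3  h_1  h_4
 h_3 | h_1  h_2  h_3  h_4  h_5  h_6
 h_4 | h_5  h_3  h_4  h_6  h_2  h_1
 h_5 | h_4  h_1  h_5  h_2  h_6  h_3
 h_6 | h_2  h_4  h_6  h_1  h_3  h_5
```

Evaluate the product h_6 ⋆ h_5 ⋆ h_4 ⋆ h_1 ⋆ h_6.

h_6 ⋆ h_5 = h_3
h_3 ⋆ h_4 = h_4
h_4 ⋆ h_1 = h_5
h_5 ⋆ h_6 = h_3

h_3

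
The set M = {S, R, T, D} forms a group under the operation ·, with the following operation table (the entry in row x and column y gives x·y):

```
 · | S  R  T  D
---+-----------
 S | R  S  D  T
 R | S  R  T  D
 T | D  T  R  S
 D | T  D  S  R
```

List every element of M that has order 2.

Identity is R. Compute the order of each non-identity element by repeated multiplication:
  S: S → R  (order 2)
  T: T → R  (order 2)
  D: D → R  (order 2)
Elements of order 2: {D, S, T}.

{D, S, T}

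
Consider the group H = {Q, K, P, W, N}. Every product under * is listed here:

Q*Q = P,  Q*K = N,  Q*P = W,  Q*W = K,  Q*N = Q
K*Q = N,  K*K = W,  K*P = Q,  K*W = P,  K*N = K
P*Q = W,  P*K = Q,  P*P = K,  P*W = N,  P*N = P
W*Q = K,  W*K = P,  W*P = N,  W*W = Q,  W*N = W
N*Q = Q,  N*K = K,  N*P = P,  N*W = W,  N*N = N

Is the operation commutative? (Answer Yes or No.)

Yes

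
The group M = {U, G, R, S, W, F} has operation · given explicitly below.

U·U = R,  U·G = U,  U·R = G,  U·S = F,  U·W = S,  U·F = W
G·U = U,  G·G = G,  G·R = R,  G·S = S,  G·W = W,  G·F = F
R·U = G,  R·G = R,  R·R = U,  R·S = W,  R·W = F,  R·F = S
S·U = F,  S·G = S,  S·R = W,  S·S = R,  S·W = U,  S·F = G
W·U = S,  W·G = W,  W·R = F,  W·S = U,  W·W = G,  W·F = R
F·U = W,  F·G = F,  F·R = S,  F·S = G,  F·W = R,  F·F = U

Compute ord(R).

3

The identity element is G (its row matches the header).
R^1 = R
R^2 = R·R = U
R^3 = U·R = G
The first power of R equal to the identity is R^3, so ord(R) = 3.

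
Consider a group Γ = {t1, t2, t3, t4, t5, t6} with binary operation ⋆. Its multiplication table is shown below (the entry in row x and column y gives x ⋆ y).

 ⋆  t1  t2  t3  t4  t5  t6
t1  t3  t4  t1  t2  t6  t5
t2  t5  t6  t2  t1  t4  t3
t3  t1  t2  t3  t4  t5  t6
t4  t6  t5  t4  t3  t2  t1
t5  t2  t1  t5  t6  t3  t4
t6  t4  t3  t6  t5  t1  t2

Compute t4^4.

t4^1 = t4
t4^2 = t4 ⋆ t4 = t3
t4^3 = t3 ⋆ t4 = t4
t4^4 = t4 ⋆ t4 = t3

t3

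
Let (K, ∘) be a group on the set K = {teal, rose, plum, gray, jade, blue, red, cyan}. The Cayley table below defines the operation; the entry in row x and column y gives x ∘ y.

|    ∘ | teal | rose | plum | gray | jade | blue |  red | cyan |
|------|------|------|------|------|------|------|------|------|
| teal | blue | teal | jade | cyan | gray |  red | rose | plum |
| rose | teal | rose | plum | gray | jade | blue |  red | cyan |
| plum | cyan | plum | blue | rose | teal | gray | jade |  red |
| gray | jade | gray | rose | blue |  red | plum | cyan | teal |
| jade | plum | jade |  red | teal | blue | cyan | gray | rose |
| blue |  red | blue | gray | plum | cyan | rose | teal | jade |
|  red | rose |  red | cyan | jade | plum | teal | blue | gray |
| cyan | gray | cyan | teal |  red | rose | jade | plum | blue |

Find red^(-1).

First locate the identity: row rose matches the header, so rose is the identity.
Scan row red for rose: red ∘ teal = rose. Hence red^(-1) = teal.

teal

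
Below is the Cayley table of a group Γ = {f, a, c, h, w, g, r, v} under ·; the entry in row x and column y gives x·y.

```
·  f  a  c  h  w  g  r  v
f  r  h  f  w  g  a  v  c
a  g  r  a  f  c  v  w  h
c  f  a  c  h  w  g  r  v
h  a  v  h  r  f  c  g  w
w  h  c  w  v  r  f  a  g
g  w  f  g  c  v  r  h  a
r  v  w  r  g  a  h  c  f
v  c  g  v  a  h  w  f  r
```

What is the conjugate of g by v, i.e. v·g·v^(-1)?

h

The identity is c. In row v, the entry c sits in column f, so v^(-1) = f.
v·g = w
w·f = h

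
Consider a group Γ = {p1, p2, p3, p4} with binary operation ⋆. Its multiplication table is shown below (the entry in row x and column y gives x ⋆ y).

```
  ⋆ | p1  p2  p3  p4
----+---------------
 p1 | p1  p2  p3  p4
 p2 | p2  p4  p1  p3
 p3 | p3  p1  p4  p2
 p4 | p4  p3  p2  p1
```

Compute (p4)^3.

p4^1 = p4
p4^2 = p4 ⋆ p4 = p1
p4^3 = p1 ⋆ p4 = p4

p4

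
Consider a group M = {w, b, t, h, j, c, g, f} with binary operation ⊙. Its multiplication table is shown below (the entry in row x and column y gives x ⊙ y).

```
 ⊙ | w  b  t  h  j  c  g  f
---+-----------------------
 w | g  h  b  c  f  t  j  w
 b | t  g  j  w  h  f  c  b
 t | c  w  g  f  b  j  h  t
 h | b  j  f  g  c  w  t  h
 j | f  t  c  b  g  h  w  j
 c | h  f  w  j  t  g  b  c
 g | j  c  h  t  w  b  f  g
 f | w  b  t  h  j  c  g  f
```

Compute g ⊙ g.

Read row g, column g: g ⊙ g = f.

f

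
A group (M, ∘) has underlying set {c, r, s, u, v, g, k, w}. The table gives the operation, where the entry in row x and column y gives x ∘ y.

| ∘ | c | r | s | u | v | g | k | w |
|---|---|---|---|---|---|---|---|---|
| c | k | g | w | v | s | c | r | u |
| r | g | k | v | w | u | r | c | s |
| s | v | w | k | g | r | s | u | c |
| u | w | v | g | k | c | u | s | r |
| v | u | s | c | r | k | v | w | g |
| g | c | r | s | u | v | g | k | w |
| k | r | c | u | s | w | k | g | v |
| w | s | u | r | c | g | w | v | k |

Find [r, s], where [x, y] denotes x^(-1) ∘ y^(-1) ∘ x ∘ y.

Identity is g; from the table r^(-1) = c and s^(-1) = u.
c ∘ u = v
v ∘ r = s
s ∘ s = k
(Structurally, M here is isomorphic to the quaternion group Q_8.)

k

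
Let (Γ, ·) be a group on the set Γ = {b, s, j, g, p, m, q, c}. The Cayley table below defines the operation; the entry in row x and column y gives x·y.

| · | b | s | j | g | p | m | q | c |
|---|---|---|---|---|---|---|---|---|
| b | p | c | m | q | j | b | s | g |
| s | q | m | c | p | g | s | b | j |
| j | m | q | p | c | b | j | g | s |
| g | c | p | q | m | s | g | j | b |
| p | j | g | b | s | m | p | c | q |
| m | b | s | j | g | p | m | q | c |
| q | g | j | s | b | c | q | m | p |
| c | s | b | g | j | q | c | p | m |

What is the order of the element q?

2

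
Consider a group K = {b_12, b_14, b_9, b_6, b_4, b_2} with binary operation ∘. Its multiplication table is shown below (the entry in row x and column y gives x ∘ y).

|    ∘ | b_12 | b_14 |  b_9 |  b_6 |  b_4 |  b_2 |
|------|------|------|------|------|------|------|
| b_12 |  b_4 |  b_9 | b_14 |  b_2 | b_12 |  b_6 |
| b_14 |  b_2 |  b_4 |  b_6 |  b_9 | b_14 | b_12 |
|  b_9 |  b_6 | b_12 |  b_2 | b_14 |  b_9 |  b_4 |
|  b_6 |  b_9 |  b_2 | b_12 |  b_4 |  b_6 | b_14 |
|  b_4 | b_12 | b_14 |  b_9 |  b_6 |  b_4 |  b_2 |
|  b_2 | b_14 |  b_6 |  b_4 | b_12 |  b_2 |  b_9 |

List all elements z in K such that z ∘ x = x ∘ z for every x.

An element z is central iff its row equals its column in the table.
For b_12: b_12 ∘ b_2 = b_6 ≠ b_14 = b_2 ∘ b_12, so b_12 ∉ Z.
Checking each element this way leaves Z(K) = {b_4}.

{b_4}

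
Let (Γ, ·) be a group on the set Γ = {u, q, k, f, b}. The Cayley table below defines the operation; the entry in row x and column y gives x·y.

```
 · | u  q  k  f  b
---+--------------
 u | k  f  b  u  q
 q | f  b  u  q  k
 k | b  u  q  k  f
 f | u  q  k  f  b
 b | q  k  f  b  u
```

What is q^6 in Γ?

q

q^1 = q
q^2 = q·q = b
q^3 = b·q = k
q^4 = k·q = u
q^5 = u·q = f
q^6 = f·q = q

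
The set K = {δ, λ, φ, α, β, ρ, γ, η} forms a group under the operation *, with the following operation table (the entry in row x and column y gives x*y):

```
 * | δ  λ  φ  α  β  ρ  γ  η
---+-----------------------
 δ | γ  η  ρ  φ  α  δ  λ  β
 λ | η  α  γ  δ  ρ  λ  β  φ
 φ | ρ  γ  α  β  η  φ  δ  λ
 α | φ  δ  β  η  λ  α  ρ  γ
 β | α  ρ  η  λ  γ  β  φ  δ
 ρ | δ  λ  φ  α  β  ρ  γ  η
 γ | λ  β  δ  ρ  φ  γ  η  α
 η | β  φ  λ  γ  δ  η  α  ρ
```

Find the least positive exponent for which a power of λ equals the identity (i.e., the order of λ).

The identity element is ρ (its row matches the header).
λ^1 = λ
λ^2 = λ*λ = α
λ^3 = α*λ = δ
λ^4 = δ*λ = η
λ^5 = η*λ = φ
λ^6 = φ*λ = γ
λ^7 = γ*λ = β
λ^8 = β*λ = ρ
The first power of λ equal to the identity is λ^8, so ord(λ) = 8.
(Structurally, K here is isomorphic to the cyclic group Z_8.)

8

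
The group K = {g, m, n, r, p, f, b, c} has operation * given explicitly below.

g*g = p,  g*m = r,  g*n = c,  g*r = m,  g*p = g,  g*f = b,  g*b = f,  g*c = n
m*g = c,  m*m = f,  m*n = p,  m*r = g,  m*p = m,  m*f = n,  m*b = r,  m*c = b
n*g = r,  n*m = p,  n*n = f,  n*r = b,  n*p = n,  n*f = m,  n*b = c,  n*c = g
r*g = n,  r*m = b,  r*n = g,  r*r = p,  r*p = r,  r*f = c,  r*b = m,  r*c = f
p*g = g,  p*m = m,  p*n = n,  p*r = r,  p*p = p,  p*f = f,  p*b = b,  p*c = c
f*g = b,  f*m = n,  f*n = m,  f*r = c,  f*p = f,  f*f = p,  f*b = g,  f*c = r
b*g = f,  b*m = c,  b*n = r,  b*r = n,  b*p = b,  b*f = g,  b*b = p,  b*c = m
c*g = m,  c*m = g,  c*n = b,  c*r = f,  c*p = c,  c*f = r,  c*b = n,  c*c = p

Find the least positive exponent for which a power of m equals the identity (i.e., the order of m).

4

The identity element is p (its row matches the header).
m^1 = m
m^2 = m*m = f
m^3 = f*m = n
m^4 = n*m = p
The first power of m equal to the identity is m^4, so ord(m) = 4.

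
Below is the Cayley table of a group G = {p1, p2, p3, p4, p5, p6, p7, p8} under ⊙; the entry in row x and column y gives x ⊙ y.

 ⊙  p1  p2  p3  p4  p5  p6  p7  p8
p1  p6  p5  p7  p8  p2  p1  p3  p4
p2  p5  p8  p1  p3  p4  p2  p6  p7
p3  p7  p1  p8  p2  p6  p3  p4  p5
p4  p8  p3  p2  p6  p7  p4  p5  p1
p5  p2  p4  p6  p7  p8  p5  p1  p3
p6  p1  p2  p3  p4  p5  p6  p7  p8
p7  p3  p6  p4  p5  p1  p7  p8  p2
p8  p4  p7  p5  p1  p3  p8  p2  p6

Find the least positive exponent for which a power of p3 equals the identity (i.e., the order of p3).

The identity element is p6 (its row matches the header).
p3^1 = p3
p3^2 = p3 ⊙ p3 = p8
p3^3 = p8 ⊙ p3 = p5
p3^4 = p5 ⊙ p3 = p6
The first power of p3 equal to the identity is p3^4, so ord(p3) = 4.
(Structurally, G here is isomorphic to Z_2 x Z_4.)

4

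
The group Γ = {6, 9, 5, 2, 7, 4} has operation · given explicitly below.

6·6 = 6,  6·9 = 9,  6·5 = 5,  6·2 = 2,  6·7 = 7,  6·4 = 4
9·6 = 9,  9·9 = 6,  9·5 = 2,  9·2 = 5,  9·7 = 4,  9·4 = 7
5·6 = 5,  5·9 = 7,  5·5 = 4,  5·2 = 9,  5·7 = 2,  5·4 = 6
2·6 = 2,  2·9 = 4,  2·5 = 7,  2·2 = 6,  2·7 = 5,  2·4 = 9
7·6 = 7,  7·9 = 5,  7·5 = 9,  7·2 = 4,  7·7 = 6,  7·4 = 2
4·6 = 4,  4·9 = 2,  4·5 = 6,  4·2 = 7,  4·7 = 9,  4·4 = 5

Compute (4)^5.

4^1 = 4
4^2 = 4·4 = 5
4^3 = 5·4 = 6
4^4 = 6·4 = 4
4^5 = 4·4 = 5

5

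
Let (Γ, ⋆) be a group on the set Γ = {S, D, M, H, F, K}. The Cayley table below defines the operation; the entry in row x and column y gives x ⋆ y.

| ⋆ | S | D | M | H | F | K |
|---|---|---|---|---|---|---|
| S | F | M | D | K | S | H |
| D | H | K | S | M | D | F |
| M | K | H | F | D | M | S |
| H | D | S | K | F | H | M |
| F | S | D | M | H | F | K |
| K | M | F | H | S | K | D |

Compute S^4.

S^1 = S
S^2 = S ⋆ S = F
S^3 = F ⋆ S = S
S^4 = S ⋆ S = F

F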